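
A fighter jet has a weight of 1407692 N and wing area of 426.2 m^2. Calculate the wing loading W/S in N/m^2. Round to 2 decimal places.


Step 1: Wing loading = W / S = 1407692 / 426.2
Step 2: Wing loading = 3302.89 N/m^2

3302.89


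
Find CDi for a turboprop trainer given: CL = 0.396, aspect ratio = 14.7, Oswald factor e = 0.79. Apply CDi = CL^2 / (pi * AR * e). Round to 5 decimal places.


Step 1: CL^2 = 0.396^2 = 0.156816
Step 2: pi * AR * e = 3.14159 * 14.7 * 0.79 = 36.483315
Step 3: CDi = 0.156816 / 36.483315 = 0.00430

0.00430


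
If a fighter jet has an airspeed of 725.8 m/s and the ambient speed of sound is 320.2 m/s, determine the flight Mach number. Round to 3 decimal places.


Step 1: M = V / a = 725.8 / 320.2
Step 2: M = 2.267

2.267


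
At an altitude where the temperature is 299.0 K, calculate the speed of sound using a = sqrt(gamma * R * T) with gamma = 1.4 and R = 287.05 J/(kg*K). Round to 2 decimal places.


Step 1: gamma * R * T = 1.4 * 287.05 * 299.0 = 120159.13
Step 2: a = sqrt(120159.13) = 346.64 m/s

346.64


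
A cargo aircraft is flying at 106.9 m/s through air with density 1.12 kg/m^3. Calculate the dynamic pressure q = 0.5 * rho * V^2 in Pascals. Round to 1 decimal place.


Step 1: V^2 = 106.9^2 = 11427.61
Step 2: q = 0.5 * 1.12 * 11427.61
Step 3: q = 6399.5 Pa

6399.5


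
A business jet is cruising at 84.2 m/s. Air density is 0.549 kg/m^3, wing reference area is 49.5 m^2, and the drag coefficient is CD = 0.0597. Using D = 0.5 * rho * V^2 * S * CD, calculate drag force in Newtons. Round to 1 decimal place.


Step 1: Dynamic pressure q = 0.5 * 0.549 * 84.2^2 = 1946.1062 Pa
Step 2: Drag D = q * S * CD = 1946.1062 * 49.5 * 0.0597
Step 3: D = 5751.0 N

5751.0


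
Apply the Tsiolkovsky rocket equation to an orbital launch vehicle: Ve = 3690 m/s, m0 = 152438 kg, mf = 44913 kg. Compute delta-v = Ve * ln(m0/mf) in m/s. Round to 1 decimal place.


Step 1: Mass ratio m0/mf = 152438 / 44913 = 3.394073
Step 2: ln(3.394073) = 1.222031
Step 3: delta-v = 3690 * 1.222031 = 4509.3 m/s

4509.3


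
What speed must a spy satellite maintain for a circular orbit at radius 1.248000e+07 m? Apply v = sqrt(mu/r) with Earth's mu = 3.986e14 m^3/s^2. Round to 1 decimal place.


Step 1: mu / r = 3.986e14 / 1.248000e+07 = 31939102.5641
Step 2: v = sqrt(31939102.5641) = 5651.5 m/s

5651.5


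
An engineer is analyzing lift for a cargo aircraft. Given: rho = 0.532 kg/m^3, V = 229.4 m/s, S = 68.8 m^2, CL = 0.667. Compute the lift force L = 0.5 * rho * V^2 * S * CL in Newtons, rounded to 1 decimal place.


Step 1: Calculate dynamic pressure q = 0.5 * 0.532 * 229.4^2 = 0.5 * 0.532 * 52624.36 = 13998.0798 Pa
Step 2: Multiply by wing area and lift coefficient: L = 13998.0798 * 68.8 * 0.667
Step 3: L = 963067.8875 * 0.667 = 642366.3 N

642366.3


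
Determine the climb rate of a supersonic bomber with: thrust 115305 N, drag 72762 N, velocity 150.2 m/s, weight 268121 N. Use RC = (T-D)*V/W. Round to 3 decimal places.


Step 1: Excess thrust = T - D = 115305 - 72762 = 42543 N
Step 2: Excess power = 42543 * 150.2 = 6389958.6 W
Step 3: RC = 6389958.6 / 268121 = 23.832 m/s

23.832


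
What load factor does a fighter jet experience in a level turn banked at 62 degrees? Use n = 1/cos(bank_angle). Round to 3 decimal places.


Step 1: Convert 62 degrees to radians = 1.082104
Step 2: cos(62 deg) = 0.469472
Step 3: n = 1 / 0.469472 = 2.130

2.130


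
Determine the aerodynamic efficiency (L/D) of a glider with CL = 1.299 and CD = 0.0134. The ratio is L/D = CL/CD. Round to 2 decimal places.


Step 1: L/D = CL / CD = 1.299 / 0.0134
Step 2: L/D = 96.94

96.94


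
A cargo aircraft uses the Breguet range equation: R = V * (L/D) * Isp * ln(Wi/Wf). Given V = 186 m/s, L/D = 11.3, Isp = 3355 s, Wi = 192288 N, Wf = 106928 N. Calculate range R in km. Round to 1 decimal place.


Step 1: Coefficient = V * (L/D) * Isp = 186 * 11.3 * 3355 = 7051539.0 m
Step 2: Wi/Wf = 192288 / 106928 = 1.798294
Step 3: ln(1.798294) = 0.586839
Step 4: R = 7051539.0 * 0.586839 = 4138114.8 m = 4138.1 km

4138.1


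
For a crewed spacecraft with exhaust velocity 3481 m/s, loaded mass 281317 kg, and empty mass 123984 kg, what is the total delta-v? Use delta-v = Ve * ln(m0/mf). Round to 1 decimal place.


Step 1: Mass ratio m0/mf = 281317 / 123984 = 2.268978
Step 2: ln(2.268978) = 0.81933
Step 3: delta-v = 3481 * 0.81933 = 2852.1 m/s

2852.1


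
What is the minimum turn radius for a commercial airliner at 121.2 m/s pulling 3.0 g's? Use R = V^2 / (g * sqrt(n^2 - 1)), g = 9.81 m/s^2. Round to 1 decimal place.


Step 1: V^2 = 121.2^2 = 14689.44
Step 2: n^2 - 1 = 3.0^2 - 1 = 8.0
Step 3: sqrt(8.0) = 2.828427
Step 4: R = 14689.44 / (9.81 * 2.828427) = 529.4 m

529.4


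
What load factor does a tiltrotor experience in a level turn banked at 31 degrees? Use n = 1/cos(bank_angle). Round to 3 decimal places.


Step 1: Convert 31 degrees to radians = 0.541052
Step 2: cos(31 deg) = 0.857167
Step 3: n = 1 / 0.857167 = 1.167

1.167


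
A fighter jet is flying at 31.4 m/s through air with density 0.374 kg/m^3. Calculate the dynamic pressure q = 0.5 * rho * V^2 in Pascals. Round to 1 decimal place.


Step 1: V^2 = 31.4^2 = 985.96
Step 2: q = 0.5 * 0.374 * 985.96
Step 3: q = 184.4 Pa

184.4


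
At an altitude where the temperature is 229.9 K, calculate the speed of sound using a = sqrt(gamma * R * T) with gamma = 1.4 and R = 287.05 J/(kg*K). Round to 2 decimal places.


Step 1: gamma * R * T = 1.4 * 287.05 * 229.9 = 92389.913
Step 2: a = sqrt(92389.913) = 303.96 m/s

303.96


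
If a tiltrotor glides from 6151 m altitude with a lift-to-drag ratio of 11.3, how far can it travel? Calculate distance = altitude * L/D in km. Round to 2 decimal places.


Step 1: Glide distance = altitude * L/D = 6151 * 11.3 = 69506.3 m
Step 2: Convert to km: 69506.3 / 1000 = 69.51 km

69.51


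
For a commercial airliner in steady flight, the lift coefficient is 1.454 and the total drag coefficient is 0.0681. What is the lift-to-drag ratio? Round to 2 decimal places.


Step 1: L/D = CL / CD = 1.454 / 0.0681
Step 2: L/D = 21.35

21.35


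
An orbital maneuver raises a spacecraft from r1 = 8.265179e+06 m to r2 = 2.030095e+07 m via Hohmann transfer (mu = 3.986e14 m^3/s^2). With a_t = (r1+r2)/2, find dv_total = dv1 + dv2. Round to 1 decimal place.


Step 1: Transfer semi-major axis a_t = (8.265179e+06 + 2.030095e+07) / 2 = 1.428306e+07 m
Step 2: v1 (circular at r1) = sqrt(mu/r1) = 6944.52 m/s
Step 3: v_t1 = sqrt(mu*(2/r1 - 1/a_t)) = 8279.23 m/s
Step 4: dv1 = |8279.23 - 6944.52| = 1334.71 m/s
Step 5: v2 (circular at r2) = 4431.09 m/s, v_t2 = 3370.75 m/s
Step 6: dv2 = |4431.09 - 3370.75| = 1060.34 m/s
Step 7: Total delta-v = 1334.71 + 1060.34 = 2395.1 m/s

2395.1


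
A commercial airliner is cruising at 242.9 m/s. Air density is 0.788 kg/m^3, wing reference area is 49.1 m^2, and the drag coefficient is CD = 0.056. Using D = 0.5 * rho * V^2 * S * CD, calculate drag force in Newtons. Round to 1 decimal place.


Step 1: Dynamic pressure q = 0.5 * 0.788 * 242.9^2 = 23246.1615 Pa
Step 2: Drag D = q * S * CD = 23246.1615 * 49.1 * 0.056
Step 3: D = 63917.6 N

63917.6


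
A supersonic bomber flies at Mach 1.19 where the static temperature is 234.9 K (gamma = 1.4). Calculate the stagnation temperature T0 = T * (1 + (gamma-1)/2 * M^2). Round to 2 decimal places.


Step 1: (gamma-1)/2 = 0.2
Step 2: M^2 = 1.4161
Step 3: 1 + 0.2 * 1.4161 = 1.28322
Step 4: T0 = 234.9 * 1.28322 = 301.43 K

301.43


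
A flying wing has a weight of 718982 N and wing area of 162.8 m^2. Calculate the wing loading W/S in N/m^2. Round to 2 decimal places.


Step 1: Wing loading = W / S = 718982 / 162.8
Step 2: Wing loading = 4416.35 N/m^2

4416.35


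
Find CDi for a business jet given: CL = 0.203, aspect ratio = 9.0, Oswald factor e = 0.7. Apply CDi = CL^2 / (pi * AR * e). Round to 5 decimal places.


Step 1: CL^2 = 0.203^2 = 0.041209
Step 2: pi * AR * e = 3.14159 * 9.0 * 0.7 = 19.792034
Step 3: CDi = 0.041209 / 19.792034 = 0.00208

0.00208


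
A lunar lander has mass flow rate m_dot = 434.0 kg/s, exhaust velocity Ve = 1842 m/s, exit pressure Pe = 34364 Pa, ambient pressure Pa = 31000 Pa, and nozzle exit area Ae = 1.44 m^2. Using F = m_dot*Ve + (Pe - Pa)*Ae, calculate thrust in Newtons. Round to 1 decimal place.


Step 1: Momentum thrust = m_dot * Ve = 434.0 * 1842 = 799428.0 N
Step 2: Pressure thrust = (Pe - Pa) * Ae = (34364 - 31000) * 1.44 = 4844.16 N
Step 3: Total thrust F = 799428.0 + 4844.16 = 804272.2 N

804272.2


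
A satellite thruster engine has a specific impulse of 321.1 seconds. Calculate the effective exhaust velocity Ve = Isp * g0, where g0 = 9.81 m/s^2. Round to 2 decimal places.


Step 1: Ve = Isp * g0 = 321.1 * 9.81
Step 2: Ve = 3149.99 m/s

3149.99


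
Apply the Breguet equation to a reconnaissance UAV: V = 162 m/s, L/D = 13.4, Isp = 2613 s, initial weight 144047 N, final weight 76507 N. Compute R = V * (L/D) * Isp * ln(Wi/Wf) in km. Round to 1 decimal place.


Step 1: Coefficient = V * (L/D) * Isp = 162 * 13.4 * 2613 = 5672300.4 m
Step 2: Wi/Wf = 144047 / 76507 = 1.882795
Step 3: ln(1.882795) = 0.632757
Step 4: R = 5672300.4 * 0.632757 = 3589190.0 m = 3589.2 km

3589.2


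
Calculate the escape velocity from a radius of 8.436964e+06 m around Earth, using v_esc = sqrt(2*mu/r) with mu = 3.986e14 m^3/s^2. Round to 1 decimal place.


Step 1: 2*mu/r = 2 * 3.986e14 / 8.436964e+06 = 94488965.462
Step 2: v_esc = sqrt(94488965.462) = 9720.5 m/s

9720.5


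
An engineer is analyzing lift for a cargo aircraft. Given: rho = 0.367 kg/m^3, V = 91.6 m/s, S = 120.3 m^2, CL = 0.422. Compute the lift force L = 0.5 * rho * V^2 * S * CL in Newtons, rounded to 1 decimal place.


Step 1: Calculate dynamic pressure q = 0.5 * 0.367 * 91.6^2 = 0.5 * 0.367 * 8390.56 = 1539.6678 Pa
Step 2: Multiply by wing area and lift coefficient: L = 1539.6678 * 120.3 * 0.422
Step 3: L = 185222.0315 * 0.422 = 78163.7 N

78163.7


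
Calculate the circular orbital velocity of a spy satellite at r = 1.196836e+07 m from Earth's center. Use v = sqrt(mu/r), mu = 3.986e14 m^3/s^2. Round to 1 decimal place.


Step 1: mu / r = 3.986e14 / 1.196836e+07 = 33304479.4776
Step 2: v = sqrt(33304479.4776) = 5771.0 m/s

5771.0


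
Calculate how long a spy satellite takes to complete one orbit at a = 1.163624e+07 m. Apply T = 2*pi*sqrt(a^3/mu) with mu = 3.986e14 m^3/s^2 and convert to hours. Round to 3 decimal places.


Step 1: a^3 / mu = 1.575571e+21 / 3.986e14 = 3.952762e+06
Step 2: sqrt(3.952762e+06) = 1988.1555 s
Step 3: T = 2*pi * 1988.1555 = 12491.95 s
Step 4: T in hours = 12491.95 / 3600 = 3.470 hours

3.470


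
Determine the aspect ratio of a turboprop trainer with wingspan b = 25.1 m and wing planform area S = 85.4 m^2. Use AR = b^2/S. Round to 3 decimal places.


Step 1: b^2 = 25.1^2 = 630.01
Step 2: AR = 630.01 / 85.4 = 7.377

7.377


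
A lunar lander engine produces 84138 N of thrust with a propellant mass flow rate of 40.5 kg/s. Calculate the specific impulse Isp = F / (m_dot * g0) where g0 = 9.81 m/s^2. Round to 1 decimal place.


Step 1: m_dot * g0 = 40.5 * 9.81 = 397.31
Step 2: Isp = 84138 / 397.31 = 211.8 s

211.8


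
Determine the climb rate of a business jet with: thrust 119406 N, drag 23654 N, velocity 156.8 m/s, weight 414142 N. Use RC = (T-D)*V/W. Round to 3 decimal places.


Step 1: Excess thrust = T - D = 119406 - 23654 = 95752 N
Step 2: Excess power = 95752 * 156.8 = 15013913.6 W
Step 3: RC = 15013913.6 / 414142 = 36.253 m/s

36.253


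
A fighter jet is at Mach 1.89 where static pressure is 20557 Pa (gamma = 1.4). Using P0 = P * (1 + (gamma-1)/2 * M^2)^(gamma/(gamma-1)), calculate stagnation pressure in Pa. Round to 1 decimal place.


Step 1: (gamma-1)/2 * M^2 = 0.2 * 3.5721 = 0.71442
Step 2: 1 + 0.71442 = 1.71442
Step 3: Exponent gamma/(gamma-1) = 3.5
Step 4: P0 = 20557 * 1.71442^3.5 = 135634.5 Pa

135634.5


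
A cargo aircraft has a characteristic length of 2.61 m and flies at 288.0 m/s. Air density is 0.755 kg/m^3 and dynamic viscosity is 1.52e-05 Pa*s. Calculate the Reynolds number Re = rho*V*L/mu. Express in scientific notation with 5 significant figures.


Step 1: Numerator = rho * V * L = 0.755 * 288.0 * 2.61 = 567.5184
Step 2: Re = 567.5184 / 1.52e-05
Step 3: Re = 3.7337e+07

3.7337e+07


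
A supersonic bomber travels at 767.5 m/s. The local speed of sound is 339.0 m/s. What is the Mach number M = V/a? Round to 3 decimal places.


Step 1: M = V / a = 767.5 / 339.0
Step 2: M = 2.264

2.264


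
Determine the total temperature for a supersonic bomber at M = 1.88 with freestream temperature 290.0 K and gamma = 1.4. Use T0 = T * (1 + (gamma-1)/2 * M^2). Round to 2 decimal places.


Step 1: (gamma-1)/2 = 0.2
Step 2: M^2 = 3.5344
Step 3: 1 + 0.2 * 3.5344 = 1.70688
Step 4: T0 = 290.0 * 1.70688 = 495.00 K

495.00


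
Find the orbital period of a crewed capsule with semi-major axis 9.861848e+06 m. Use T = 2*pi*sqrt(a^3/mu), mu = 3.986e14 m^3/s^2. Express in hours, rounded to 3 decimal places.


Step 1: a^3 / mu = 9.591243e+20 / 3.986e14 = 2.406233e+06
Step 2: sqrt(2.406233e+06) = 1551.2036 s
Step 3: T = 2*pi * 1551.2036 = 9746.5 s
Step 4: T in hours = 9746.5 / 3600 = 2.707 hours

2.707


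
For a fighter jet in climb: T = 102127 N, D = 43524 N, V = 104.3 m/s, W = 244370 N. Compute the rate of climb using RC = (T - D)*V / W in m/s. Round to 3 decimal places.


Step 1: Excess thrust = T - D = 102127 - 43524 = 58603 N
Step 2: Excess power = 58603 * 104.3 = 6112292.9 W
Step 3: RC = 6112292.9 / 244370 = 25.012 m/s

25.012


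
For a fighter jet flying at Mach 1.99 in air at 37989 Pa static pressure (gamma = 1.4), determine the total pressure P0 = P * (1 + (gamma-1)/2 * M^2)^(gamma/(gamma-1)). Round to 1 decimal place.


Step 1: (gamma-1)/2 * M^2 = 0.2 * 3.9601 = 0.79202
Step 2: 1 + 0.79202 = 1.79202
Step 3: Exponent gamma/(gamma-1) = 3.5
Step 4: P0 = 37989 * 1.79202^3.5 = 292656.3 Pa

292656.3


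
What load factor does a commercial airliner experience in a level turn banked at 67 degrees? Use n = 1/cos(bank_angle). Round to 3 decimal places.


Step 1: Convert 67 degrees to radians = 1.169371
Step 2: cos(67 deg) = 0.390731
Step 3: n = 1 / 0.390731 = 2.559

2.559


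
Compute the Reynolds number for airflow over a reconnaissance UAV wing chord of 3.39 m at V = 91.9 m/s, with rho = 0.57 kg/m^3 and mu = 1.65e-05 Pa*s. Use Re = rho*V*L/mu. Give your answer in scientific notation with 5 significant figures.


Step 1: Numerator = rho * V * L = 0.57 * 91.9 * 3.39 = 177.57837
Step 2: Re = 177.57837 / 1.65e-05
Step 3: Re = 1.0762e+07

1.0762e+07


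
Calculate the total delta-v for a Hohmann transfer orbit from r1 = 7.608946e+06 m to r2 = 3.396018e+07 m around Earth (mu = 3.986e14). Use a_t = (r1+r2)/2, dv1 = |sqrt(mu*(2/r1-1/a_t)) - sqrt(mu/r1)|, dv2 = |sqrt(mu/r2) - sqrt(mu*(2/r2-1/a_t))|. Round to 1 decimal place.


Step 1: Transfer semi-major axis a_t = (7.608946e+06 + 3.396018e+07) / 2 = 2.078456e+07 m
Step 2: v1 (circular at r1) = sqrt(mu/r1) = 7237.8 m/s
Step 3: v_t1 = sqrt(mu*(2/r1 - 1/a_t)) = 9251.69 m/s
Step 4: dv1 = |9251.69 - 7237.8| = 2013.89 m/s
Step 5: v2 (circular at r2) = 3425.97 m/s, v_t2 = 2072.89 m/s
Step 6: dv2 = |3425.97 - 2072.89| = 1353.08 m/s
Step 7: Total delta-v = 2013.89 + 1353.08 = 3367.0 m/s

3367.0


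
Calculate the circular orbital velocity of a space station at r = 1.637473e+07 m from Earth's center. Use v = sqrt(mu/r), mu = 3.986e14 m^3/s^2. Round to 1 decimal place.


Step 1: mu / r = 3.986e14 / 1.637473e+07 = 24342386.1035
Step 2: v = sqrt(24342386.1035) = 4933.8 m/s

4933.8


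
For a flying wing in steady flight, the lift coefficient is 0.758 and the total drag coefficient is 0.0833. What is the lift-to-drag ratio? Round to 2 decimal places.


Step 1: L/D = CL / CD = 0.758 / 0.0833
Step 2: L/D = 9.10

9.10


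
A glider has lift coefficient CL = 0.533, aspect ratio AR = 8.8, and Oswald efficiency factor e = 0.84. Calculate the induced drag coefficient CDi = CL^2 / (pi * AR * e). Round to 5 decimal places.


Step 1: CL^2 = 0.533^2 = 0.284089
Step 2: pi * AR * e = 3.14159 * 8.8 * 0.84 = 23.222653
Step 3: CDi = 0.284089 / 23.222653 = 0.01223

0.01223


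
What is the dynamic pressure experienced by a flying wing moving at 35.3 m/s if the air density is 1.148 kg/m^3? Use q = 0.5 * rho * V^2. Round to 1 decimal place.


Step 1: V^2 = 35.3^2 = 1246.09
Step 2: q = 0.5 * 1.148 * 1246.09
Step 3: q = 715.3 Pa

715.3


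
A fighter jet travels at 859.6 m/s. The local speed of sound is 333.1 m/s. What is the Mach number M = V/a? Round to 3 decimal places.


Step 1: M = V / a = 859.6 / 333.1
Step 2: M = 2.581

2.581


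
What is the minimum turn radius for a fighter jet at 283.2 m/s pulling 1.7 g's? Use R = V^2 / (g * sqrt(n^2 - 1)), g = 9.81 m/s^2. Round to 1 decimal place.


Step 1: V^2 = 283.2^2 = 80202.24
Step 2: n^2 - 1 = 1.7^2 - 1 = 1.89
Step 3: sqrt(1.89) = 1.374773
Step 4: R = 80202.24 / (9.81 * 1.374773) = 5946.8 m

5946.8


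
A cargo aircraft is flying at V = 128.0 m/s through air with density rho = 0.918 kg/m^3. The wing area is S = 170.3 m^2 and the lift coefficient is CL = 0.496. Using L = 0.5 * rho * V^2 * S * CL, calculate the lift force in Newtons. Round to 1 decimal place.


Step 1: Calculate dynamic pressure q = 0.5 * 0.918 * 128.0^2 = 0.5 * 0.918 * 16384.0 = 7520.256 Pa
Step 2: Multiply by wing area and lift coefficient: L = 7520.256 * 170.3 * 0.496
Step 3: L = 1280699.5968 * 0.496 = 635227.0 N

635227.0


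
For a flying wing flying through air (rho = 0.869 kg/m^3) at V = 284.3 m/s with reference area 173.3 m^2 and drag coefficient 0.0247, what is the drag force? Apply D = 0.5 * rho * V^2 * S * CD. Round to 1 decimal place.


Step 1: Dynamic pressure q = 0.5 * 0.869 * 284.3^2 = 35119.1099 Pa
Step 2: Drag D = q * S * CD = 35119.1099 * 173.3 * 0.0247
Step 3: D = 150327.7 N

150327.7


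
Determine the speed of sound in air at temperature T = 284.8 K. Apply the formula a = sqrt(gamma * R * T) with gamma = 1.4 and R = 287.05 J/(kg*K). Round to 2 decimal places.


Step 1: gamma * R * T = 1.4 * 287.05 * 284.8 = 114452.576
Step 2: a = sqrt(114452.576) = 338.31 m/s

338.31


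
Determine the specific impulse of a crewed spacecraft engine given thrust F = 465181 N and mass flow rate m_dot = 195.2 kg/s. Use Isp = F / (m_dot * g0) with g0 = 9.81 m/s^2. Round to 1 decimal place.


Step 1: m_dot * g0 = 195.2 * 9.81 = 1914.91
Step 2: Isp = 465181 / 1914.91 = 242.9 s

242.9


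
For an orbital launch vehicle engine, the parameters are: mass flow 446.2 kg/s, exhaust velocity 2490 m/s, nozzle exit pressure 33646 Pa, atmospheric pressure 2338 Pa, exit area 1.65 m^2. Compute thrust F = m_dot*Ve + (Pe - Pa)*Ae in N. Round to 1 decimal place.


Step 1: Momentum thrust = m_dot * Ve = 446.2 * 2490 = 1111038.0 N
Step 2: Pressure thrust = (Pe - Pa) * Ae = (33646 - 2338) * 1.65 = 51658.20 N
Step 3: Total thrust F = 1111038.0 + 51658.20 = 1162696.2 N

1162696.2


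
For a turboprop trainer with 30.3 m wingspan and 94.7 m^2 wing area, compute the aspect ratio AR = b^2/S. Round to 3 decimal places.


Step 1: b^2 = 30.3^2 = 918.09
Step 2: AR = 918.09 / 94.7 = 9.695

9.695


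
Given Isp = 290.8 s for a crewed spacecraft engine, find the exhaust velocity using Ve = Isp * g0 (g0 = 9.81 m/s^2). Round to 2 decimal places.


Step 1: Ve = Isp * g0 = 290.8 * 9.81
Step 2: Ve = 2852.75 m/s

2852.75


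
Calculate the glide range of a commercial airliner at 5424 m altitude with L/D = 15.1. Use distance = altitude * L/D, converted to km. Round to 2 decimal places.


Step 1: Glide distance = altitude * L/D = 5424 * 15.1 = 81902.4 m
Step 2: Convert to km: 81902.4 / 1000 = 81.90 km

81.90


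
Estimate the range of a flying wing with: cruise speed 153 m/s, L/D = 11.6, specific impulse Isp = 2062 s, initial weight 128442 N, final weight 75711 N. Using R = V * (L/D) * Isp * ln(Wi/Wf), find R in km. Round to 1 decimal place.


Step 1: Coefficient = V * (L/D) * Isp = 153 * 11.6 * 2062 = 3659637.6 m
Step 2: Wi/Wf = 128442 / 75711 = 1.696477
Step 3: ln(1.696477) = 0.528554
Step 4: R = 3659637.6 * 0.528554 = 1934316.0 m = 1934.3 km

1934.3


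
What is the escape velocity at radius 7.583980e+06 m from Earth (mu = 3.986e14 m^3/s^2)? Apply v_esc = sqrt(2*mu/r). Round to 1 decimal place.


Step 1: 2*mu/r = 2 * 3.986e14 / 7.583980e+06 = 105116310.9607
Step 2: v_esc = sqrt(105116310.9607) = 10252.6 m/s

10252.6


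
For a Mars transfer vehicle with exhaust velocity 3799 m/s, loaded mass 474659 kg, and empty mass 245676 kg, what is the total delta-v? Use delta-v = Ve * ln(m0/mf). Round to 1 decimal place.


Step 1: Mass ratio m0/mf = 474659 / 245676 = 1.932053
Step 2: ln(1.932053) = 0.658583
Step 3: delta-v = 3799 * 0.658583 = 2502.0 m/s

2502.0


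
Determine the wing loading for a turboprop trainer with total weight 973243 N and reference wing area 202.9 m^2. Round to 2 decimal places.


Step 1: Wing loading = W / S = 973243 / 202.9
Step 2: Wing loading = 4796.66 N/m^2

4796.66


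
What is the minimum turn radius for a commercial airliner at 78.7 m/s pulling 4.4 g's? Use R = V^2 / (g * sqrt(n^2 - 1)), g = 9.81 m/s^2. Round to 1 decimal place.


Step 1: V^2 = 78.7^2 = 6193.69
Step 2: n^2 - 1 = 4.4^2 - 1 = 18.36
Step 3: sqrt(18.36) = 4.284857
Step 4: R = 6193.69 / (9.81 * 4.284857) = 147.3 m

147.3


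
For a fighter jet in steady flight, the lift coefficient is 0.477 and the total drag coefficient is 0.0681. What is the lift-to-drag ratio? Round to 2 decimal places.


Step 1: L/D = CL / CD = 0.477 / 0.0681
Step 2: L/D = 7.00

7.00


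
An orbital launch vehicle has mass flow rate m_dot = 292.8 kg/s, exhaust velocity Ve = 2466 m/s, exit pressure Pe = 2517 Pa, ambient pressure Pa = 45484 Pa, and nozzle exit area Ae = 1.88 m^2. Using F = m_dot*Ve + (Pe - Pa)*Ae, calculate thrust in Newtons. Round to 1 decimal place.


Step 1: Momentum thrust = m_dot * Ve = 292.8 * 2466 = 722044.8 N
Step 2: Pressure thrust = (Pe - Pa) * Ae = (2517 - 45484) * 1.88 = -80777.96 N
Step 3: Total thrust F = 722044.8 + -80777.96 = 641266.8 N

641266.8


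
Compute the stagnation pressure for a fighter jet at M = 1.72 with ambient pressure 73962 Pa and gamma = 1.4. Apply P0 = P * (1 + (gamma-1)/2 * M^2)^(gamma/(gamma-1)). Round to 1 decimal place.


Step 1: (gamma-1)/2 * M^2 = 0.2 * 2.9584 = 0.59168
Step 2: 1 + 0.59168 = 1.59168
Step 3: Exponent gamma/(gamma-1) = 3.5
Step 4: P0 = 73962 * 1.59168^3.5 = 376273.6 Pa

376273.6


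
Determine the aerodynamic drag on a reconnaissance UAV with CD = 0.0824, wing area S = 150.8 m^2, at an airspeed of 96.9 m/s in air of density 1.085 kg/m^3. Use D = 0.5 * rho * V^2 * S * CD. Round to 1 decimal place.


Step 1: Dynamic pressure q = 0.5 * 1.085 * 96.9^2 = 5093.8634 Pa
Step 2: Drag D = q * S * CD = 5093.8634 * 150.8 * 0.0824
Step 3: D = 63295.9 N

63295.9


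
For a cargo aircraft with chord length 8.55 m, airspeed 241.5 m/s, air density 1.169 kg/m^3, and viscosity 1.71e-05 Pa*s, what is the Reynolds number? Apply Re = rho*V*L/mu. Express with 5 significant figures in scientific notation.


Step 1: Numerator = rho * V * L = 1.169 * 241.5 * 8.55 = 2413.780425
Step 2: Re = 2413.780425 / 1.71e-05
Step 3: Re = 1.4116e+08

1.4116e+08


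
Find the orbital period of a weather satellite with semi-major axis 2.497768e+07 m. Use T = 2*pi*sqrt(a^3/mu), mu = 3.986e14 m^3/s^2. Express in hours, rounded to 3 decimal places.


Step 1: a^3 / mu = 1.558319e+22 / 3.986e14 = 3.909480e+07
Step 2: sqrt(3.909480e+07) = 6252.5835 s
Step 3: T = 2*pi * 6252.5835 = 39286.14 s
Step 4: T in hours = 39286.14 / 3600 = 10.913 hours

10.913


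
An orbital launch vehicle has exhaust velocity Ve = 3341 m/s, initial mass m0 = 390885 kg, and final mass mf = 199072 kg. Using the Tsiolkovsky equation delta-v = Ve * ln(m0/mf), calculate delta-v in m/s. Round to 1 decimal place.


Step 1: Mass ratio m0/mf = 390885 / 199072 = 1.963536
Step 2: ln(1.963536) = 0.674747
Step 3: delta-v = 3341 * 0.674747 = 2254.3 m/s

2254.3


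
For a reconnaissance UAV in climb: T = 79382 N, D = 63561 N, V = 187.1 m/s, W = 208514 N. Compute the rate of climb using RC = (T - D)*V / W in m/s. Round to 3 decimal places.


Step 1: Excess thrust = T - D = 79382 - 63561 = 15821 N
Step 2: Excess power = 15821 * 187.1 = 2960109.1 W
Step 3: RC = 2960109.1 / 208514 = 14.196 m/s

14.196


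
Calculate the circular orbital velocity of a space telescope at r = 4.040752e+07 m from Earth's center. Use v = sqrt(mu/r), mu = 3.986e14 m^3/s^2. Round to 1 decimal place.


Step 1: mu / r = 3.986e14 / 4.040752e+07 = 9864500.4692
Step 2: v = sqrt(9864500.4692) = 3140.8 m/s

3140.8


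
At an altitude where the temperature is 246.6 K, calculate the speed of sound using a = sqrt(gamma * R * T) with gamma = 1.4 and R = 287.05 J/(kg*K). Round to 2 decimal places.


Step 1: gamma * R * T = 1.4 * 287.05 * 246.6 = 99101.142
Step 2: a = sqrt(99101.142) = 314.80 m/s

314.80


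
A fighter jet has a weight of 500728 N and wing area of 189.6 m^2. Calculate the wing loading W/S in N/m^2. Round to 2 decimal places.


Step 1: Wing loading = W / S = 500728 / 189.6
Step 2: Wing loading = 2640.97 N/m^2

2640.97


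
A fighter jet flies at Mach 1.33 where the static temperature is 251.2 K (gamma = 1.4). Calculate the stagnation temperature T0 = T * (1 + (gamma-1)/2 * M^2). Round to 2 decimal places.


Step 1: (gamma-1)/2 = 0.2
Step 2: M^2 = 1.7689
Step 3: 1 + 0.2 * 1.7689 = 1.35378
Step 4: T0 = 251.2 * 1.35378 = 340.07 K

340.07


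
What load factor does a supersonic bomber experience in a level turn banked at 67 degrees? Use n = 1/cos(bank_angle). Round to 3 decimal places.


Step 1: Convert 67 degrees to radians = 1.169371
Step 2: cos(67 deg) = 0.390731
Step 3: n = 1 / 0.390731 = 2.559

2.559


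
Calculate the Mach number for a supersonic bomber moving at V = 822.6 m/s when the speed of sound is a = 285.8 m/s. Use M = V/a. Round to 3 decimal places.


Step 1: M = V / a = 822.6 / 285.8
Step 2: M = 2.878

2.878


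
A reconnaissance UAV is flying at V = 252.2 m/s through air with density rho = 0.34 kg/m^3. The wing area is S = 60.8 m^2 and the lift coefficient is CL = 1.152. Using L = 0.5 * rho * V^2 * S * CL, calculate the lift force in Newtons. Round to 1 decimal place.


Step 1: Calculate dynamic pressure q = 0.5 * 0.34 * 252.2^2 = 0.5 * 0.34 * 63604.84 = 10812.8228 Pa
Step 2: Multiply by wing area and lift coefficient: L = 10812.8228 * 60.8 * 1.152
Step 3: L = 657419.6262 * 1.152 = 757347.4 N

757347.4


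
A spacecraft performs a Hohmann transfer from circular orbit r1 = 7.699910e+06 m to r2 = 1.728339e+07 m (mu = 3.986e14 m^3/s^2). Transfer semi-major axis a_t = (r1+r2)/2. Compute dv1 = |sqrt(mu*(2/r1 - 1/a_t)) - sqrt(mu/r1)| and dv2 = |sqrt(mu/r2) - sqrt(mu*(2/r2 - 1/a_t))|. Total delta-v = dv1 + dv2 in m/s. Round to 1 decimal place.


Step 1: Transfer semi-major axis a_t = (7.699910e+06 + 1.728339e+07) / 2 = 1.249165e+07 m
Step 2: v1 (circular at r1) = sqrt(mu/r1) = 7194.92 m/s
Step 3: v_t1 = sqrt(mu*(2/r1 - 1/a_t)) = 8463.12 m/s
Step 4: dv1 = |8463.12 - 7194.92| = 1268.2 m/s
Step 5: v2 (circular at r2) = 4802.35 m/s, v_t2 = 3770.4 m/s
Step 6: dv2 = |4802.35 - 3770.4| = 1031.96 m/s
Step 7: Total delta-v = 1268.2 + 1031.96 = 2300.2 m/s

2300.2


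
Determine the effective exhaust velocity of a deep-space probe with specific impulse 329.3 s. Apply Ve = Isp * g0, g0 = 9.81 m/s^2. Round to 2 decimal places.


Step 1: Ve = Isp * g0 = 329.3 * 9.81
Step 2: Ve = 3230.43 m/s

3230.43


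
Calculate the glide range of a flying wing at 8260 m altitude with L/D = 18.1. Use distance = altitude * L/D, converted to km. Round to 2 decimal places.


Step 1: Glide distance = altitude * L/D = 8260 * 18.1 = 149506.0 m
Step 2: Convert to km: 149506.0 / 1000 = 149.51 km

149.51


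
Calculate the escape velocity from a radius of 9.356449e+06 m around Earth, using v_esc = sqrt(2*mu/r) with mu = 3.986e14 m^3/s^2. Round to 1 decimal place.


Step 1: 2*mu/r = 2 * 3.986e14 / 9.356449e+06 = 85203264.6146
Step 2: v_esc = sqrt(85203264.6146) = 9230.6 m/s

9230.6


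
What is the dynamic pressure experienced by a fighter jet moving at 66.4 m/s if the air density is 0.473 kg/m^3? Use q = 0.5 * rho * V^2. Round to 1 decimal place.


Step 1: V^2 = 66.4^2 = 4408.96
Step 2: q = 0.5 * 0.473 * 4408.96
Step 3: q = 1042.7 Pa

1042.7


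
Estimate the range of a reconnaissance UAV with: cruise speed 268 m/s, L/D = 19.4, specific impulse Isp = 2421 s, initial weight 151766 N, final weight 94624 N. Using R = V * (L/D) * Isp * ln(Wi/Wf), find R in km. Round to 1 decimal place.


Step 1: Coefficient = V * (L/D) * Isp = 268 * 19.4 * 2421 = 12587263.2 m
Step 2: Wi/Wf = 151766 / 94624 = 1.603885
Step 3: ln(1.603885) = 0.472429
Step 4: R = 12587263.2 * 0.472429 = 5946584.6 m = 5946.6 km

5946.6


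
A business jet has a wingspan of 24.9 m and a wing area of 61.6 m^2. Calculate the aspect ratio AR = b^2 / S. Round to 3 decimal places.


Step 1: b^2 = 24.9^2 = 620.01
Step 2: AR = 620.01 / 61.6 = 10.065

10.065


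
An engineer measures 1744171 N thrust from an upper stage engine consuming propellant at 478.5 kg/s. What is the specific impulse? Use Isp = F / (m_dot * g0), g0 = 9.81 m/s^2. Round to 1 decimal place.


Step 1: m_dot * g0 = 478.5 * 9.81 = 4694.09
Step 2: Isp = 1744171 / 4694.09 = 371.6 s

371.6


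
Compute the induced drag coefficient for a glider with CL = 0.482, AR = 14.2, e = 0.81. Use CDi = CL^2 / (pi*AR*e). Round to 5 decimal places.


Step 1: CL^2 = 0.482^2 = 0.232324
Step 2: pi * AR * e = 3.14159 * 14.2 * 0.81 = 36.134599
Step 3: CDi = 0.232324 / 36.134599 = 0.00643

0.00643


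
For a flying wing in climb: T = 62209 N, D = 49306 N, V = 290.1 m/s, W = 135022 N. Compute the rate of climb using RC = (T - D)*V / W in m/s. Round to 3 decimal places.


Step 1: Excess thrust = T - D = 62209 - 49306 = 12903 N
Step 2: Excess power = 12903 * 290.1 = 3743160.3 W
Step 3: RC = 3743160.3 / 135022 = 27.723 m/s

27.723


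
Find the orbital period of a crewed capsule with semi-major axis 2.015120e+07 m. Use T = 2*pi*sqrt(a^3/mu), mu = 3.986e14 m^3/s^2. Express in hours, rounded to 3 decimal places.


Step 1: a^3 / mu = 8.182815e+21 / 3.986e14 = 2.052889e+07
Step 2: sqrt(2.052889e+07) = 4530.8817 s
Step 3: T = 2*pi * 4530.8817 = 28468.37 s
Step 4: T in hours = 28468.37 / 3600 = 7.908 hours

7.908


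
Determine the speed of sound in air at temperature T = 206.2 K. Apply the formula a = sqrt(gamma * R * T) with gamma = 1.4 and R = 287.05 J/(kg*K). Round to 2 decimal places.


Step 1: gamma * R * T = 1.4 * 287.05 * 206.2 = 82865.594
Step 2: a = sqrt(82865.594) = 287.86 m/s

287.86


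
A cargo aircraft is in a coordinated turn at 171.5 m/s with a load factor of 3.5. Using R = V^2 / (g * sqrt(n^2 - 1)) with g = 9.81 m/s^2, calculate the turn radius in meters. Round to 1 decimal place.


Step 1: V^2 = 171.5^2 = 29412.25
Step 2: n^2 - 1 = 3.5^2 - 1 = 11.25
Step 3: sqrt(11.25) = 3.354102
Step 4: R = 29412.25 / (9.81 * 3.354102) = 893.9 m

893.9


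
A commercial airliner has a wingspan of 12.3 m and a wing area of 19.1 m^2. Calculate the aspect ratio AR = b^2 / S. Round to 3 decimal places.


Step 1: b^2 = 12.3^2 = 151.29
Step 2: AR = 151.29 / 19.1 = 7.921

7.921


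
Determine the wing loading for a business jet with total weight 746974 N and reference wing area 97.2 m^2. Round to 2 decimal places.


Step 1: Wing loading = W / S = 746974 / 97.2
Step 2: Wing loading = 7684.92 N/m^2

7684.92


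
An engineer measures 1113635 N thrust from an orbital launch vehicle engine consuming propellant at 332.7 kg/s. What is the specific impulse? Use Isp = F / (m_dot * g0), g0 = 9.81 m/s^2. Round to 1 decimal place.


Step 1: m_dot * g0 = 332.7 * 9.81 = 3263.79
Step 2: Isp = 1113635 / 3263.79 = 341.2 s

341.2


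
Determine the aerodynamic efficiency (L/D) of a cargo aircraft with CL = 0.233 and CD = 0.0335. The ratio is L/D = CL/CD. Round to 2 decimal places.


Step 1: L/D = CL / CD = 0.233 / 0.0335
Step 2: L/D = 6.96

6.96


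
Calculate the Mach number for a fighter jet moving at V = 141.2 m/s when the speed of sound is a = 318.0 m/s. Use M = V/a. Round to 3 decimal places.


Step 1: M = V / a = 141.2 / 318.0
Step 2: M = 0.444

0.444


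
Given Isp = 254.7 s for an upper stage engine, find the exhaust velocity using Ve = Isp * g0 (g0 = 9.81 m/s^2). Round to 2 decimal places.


Step 1: Ve = Isp * g0 = 254.7 * 9.81
Step 2: Ve = 2498.61 m/s

2498.61


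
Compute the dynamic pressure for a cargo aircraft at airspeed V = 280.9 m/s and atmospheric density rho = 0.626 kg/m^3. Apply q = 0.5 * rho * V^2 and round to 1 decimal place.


Step 1: V^2 = 280.9^2 = 78904.81
Step 2: q = 0.5 * 0.626 * 78904.81
Step 3: q = 24697.2 Pa

24697.2


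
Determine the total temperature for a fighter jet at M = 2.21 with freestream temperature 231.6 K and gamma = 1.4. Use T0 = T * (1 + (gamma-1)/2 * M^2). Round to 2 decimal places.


Step 1: (gamma-1)/2 = 0.2
Step 2: M^2 = 4.8841
Step 3: 1 + 0.2 * 4.8841 = 1.97682
Step 4: T0 = 231.6 * 1.97682 = 457.83 K

457.83


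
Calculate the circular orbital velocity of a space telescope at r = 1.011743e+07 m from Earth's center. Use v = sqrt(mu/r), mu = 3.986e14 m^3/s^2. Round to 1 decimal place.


Step 1: mu / r = 3.986e14 / 1.011743e+07 = 39397356.8386
Step 2: v = sqrt(39397356.8386) = 6276.7 m/s

6276.7


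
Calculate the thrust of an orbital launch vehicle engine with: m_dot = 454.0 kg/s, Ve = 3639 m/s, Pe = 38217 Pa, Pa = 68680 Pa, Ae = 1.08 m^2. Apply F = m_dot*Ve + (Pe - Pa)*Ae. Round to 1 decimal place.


Step 1: Momentum thrust = m_dot * Ve = 454.0 * 3639 = 1652106.0 N
Step 2: Pressure thrust = (Pe - Pa) * Ae = (38217 - 68680) * 1.08 = -32900.04 N
Step 3: Total thrust F = 1652106.0 + -32900.04 = 1619206.0 N

1619206.0


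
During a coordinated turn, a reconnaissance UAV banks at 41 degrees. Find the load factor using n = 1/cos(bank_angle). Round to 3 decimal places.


Step 1: Convert 41 degrees to radians = 0.715585
Step 2: cos(41 deg) = 0.75471
Step 3: n = 1 / 0.75471 = 1.325

1.325


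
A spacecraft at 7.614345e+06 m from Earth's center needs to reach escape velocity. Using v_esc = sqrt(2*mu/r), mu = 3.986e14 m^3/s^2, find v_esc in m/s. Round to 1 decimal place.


Step 1: 2*mu/r = 2 * 3.986e14 / 7.614345e+06 = 104697121.0262
Step 2: v_esc = sqrt(104697121.0262) = 10232.2 m/s

10232.2


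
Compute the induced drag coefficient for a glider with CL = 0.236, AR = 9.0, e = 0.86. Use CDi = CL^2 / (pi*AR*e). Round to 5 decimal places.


Step 1: CL^2 = 0.236^2 = 0.055696
Step 2: pi * AR * e = 3.14159 * 9.0 * 0.86 = 24.315927
Step 3: CDi = 0.055696 / 24.315927 = 0.00229

0.00229


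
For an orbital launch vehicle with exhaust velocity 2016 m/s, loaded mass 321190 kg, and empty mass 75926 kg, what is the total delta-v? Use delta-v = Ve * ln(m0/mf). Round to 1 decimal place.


Step 1: Mass ratio m0/mf = 321190 / 75926 = 4.230303
Step 2: ln(4.230303) = 1.442274
Step 3: delta-v = 2016 * 1.442274 = 2907.6 m/s

2907.6


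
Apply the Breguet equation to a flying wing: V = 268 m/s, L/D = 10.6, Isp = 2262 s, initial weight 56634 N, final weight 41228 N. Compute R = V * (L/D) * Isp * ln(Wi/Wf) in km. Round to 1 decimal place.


Step 1: Coefficient = V * (L/D) * Isp = 268 * 10.6 * 2262 = 6425889.6 m
Step 2: Wi/Wf = 56634 / 41228 = 1.373678
Step 3: ln(1.373678) = 0.317492
Step 4: R = 6425889.6 * 0.317492 = 2040167.7 m = 2040.2 km

2040.2


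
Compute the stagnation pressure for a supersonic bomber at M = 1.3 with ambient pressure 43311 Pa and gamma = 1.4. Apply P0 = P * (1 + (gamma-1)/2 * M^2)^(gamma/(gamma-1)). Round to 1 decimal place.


Step 1: (gamma-1)/2 * M^2 = 0.2 * 1.69 = 0.338
Step 2: 1 + 0.338 = 1.338
Step 3: Exponent gamma/(gamma-1) = 3.5
Step 4: P0 = 43311 * 1.338^3.5 = 120003.7 Pa

120003.7


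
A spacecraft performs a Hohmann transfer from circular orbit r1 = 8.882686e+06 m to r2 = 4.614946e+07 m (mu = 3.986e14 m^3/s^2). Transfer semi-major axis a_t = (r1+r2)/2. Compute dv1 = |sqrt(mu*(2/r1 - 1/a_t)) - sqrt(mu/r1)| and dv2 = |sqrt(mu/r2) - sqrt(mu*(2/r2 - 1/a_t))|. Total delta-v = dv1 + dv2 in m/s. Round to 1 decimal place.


Step 1: Transfer semi-major axis a_t = (8.882686e+06 + 4.614946e+07) / 2 = 2.751607e+07 m
Step 2: v1 (circular at r1) = sqrt(mu/r1) = 6698.79 m/s
Step 3: v_t1 = sqrt(mu*(2/r1 - 1/a_t)) = 8675.34 m/s
Step 4: dv1 = |8675.34 - 6698.79| = 1976.55 m/s
Step 5: v2 (circular at r2) = 2938.9 m/s, v_t2 = 1669.8 m/s
Step 6: dv2 = |2938.9 - 1669.8| = 1269.1 m/s
Step 7: Total delta-v = 1976.55 + 1269.1 = 3245.7 m/s

3245.7


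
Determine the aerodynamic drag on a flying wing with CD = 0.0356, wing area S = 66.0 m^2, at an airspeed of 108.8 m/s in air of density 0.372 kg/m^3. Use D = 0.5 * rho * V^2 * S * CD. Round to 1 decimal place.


Step 1: Dynamic pressure q = 0.5 * 0.372 * 108.8^2 = 2201.7638 Pa
Step 2: Drag D = q * S * CD = 2201.7638 * 66.0 * 0.0356
Step 3: D = 5173.3 N

5173.3


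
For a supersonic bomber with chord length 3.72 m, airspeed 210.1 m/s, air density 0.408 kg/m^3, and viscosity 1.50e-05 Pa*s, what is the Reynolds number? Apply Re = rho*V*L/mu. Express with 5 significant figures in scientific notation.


Step 1: Numerator = rho * V * L = 0.408 * 210.1 * 3.72 = 318.881376
Step 2: Re = 318.881376 / 1.50e-05
Step 3: Re = 2.1259e+07

2.1259e+07


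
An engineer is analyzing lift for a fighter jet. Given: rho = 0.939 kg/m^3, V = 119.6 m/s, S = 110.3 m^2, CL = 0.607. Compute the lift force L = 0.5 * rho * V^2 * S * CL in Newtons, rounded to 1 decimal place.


Step 1: Calculate dynamic pressure q = 0.5 * 0.939 * 119.6^2 = 0.5 * 0.939 * 14304.16 = 6715.8031 Pa
Step 2: Multiply by wing area and lift coefficient: L = 6715.8031 * 110.3 * 0.607
Step 3: L = 740753.0841 * 0.607 = 449637.1 N

449637.1


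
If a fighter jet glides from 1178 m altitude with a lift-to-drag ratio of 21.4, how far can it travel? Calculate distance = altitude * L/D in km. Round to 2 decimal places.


Step 1: Glide distance = altitude * L/D = 1178 * 21.4 = 25209.2 m
Step 2: Convert to km: 25209.2 / 1000 = 25.21 km

25.21


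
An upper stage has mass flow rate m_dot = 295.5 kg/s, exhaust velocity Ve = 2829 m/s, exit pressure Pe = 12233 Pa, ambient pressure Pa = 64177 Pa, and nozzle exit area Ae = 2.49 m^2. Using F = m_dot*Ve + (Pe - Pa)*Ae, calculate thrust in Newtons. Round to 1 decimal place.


Step 1: Momentum thrust = m_dot * Ve = 295.5 * 2829 = 835969.5 N
Step 2: Pressure thrust = (Pe - Pa) * Ae = (12233 - 64177) * 2.49 = -129340.56 N
Step 3: Total thrust F = 835969.5 + -129340.56 = 706628.9 N

706628.9


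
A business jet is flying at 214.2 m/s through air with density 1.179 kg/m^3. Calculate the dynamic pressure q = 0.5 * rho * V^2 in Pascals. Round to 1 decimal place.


Step 1: V^2 = 214.2^2 = 45881.64
Step 2: q = 0.5 * 1.179 * 45881.64
Step 3: q = 27047.2 Pa

27047.2


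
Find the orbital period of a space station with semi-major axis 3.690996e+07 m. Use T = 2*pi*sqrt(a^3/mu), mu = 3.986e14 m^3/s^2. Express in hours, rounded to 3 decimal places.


Step 1: a^3 / mu = 5.028410e+22 / 3.986e14 = 1.261518e+08
Step 2: sqrt(1.261518e+08) = 11231.7315 s
Step 3: T = 2*pi * 11231.7315 = 70571.05 s
Step 4: T in hours = 70571.05 / 3600 = 19.603 hours

19.603


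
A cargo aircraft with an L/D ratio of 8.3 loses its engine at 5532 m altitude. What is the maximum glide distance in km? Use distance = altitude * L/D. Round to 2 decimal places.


Step 1: Glide distance = altitude * L/D = 5532 * 8.3 = 45915.6 m
Step 2: Convert to km: 45915.6 / 1000 = 45.92 km

45.92


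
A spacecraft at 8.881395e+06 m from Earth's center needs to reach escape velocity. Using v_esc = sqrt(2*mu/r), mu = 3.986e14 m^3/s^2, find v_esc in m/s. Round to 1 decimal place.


Step 1: 2*mu/r = 2 * 3.986e14 / 8.881395e+06 = 89760673.8581
Step 2: v_esc = sqrt(89760673.8581) = 9474.2 m/s

9474.2
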